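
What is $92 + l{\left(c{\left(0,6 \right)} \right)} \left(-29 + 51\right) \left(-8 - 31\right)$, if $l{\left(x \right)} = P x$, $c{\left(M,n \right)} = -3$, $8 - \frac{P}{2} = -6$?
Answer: $72164$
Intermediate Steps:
$P = 28$ ($P = 16 - -12 = 16 + 12 = 28$)
$l{\left(x \right)} = 28 x$
$92 + l{\left(c{\left(0,6 \right)} \right)} \left(-29 + 51\right) \left(-8 - 31\right) = 92 + 28 \left(-3\right) \left(-29 + 51\right) \left(-8 - 31\right) = 92 - 84 \cdot 22 \left(-39\right) = 92 - -72072 = 92 + 72072 = 72164$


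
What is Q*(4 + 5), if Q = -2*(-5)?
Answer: 90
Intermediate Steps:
Q = 10
Q*(4 + 5) = 10*(4 + 5) = 10*9 = 90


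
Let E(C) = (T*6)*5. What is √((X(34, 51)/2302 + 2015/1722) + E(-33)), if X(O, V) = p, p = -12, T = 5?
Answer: √593838037275126/1982022 ≈ 12.295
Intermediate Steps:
E(C) = 150 (E(C) = (5*6)*5 = 30*5 = 150)
X(O, V) = -12
√((X(34, 51)/2302 + 2015/1722) + E(-33)) = √((-12/2302 + 2015/1722) + 150) = √((-12*1/2302 + 2015*(1/1722)) + 150) = √((-6/1151 + 2015/1722) + 150) = √(2308933/1982022 + 150) = √(299612233/1982022) = √593838037275126/1982022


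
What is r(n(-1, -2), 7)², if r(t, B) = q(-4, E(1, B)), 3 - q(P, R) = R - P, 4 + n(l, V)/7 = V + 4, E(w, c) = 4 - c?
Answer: 4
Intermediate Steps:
n(l, V) = 7*V (n(l, V) = -28 + 7*(V + 4) = -28 + 7*(4 + V) = -28 + (28 + 7*V) = 7*V)
q(P, R) = 3 + P - R (q(P, R) = 3 - (R - P) = 3 + (P - R) = 3 + P - R)
r(t, B) = -5 + B (r(t, B) = 3 - 4 - (4 - B) = 3 - 4 + (-4 + B) = -5 + B)
r(n(-1, -2), 7)² = (-5 + 7)² = 2² = 4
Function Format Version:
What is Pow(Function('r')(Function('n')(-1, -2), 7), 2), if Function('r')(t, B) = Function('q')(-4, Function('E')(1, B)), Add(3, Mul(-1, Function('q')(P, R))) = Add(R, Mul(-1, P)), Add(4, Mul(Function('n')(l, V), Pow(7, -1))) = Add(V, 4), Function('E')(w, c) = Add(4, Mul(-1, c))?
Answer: 4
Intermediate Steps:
Function('n')(l, V) = Mul(7, V) (Function('n')(l, V) = Add(-28, Mul(7, Add(V, 4))) = Add(-28, Mul(7, Add(4, V))) = Add(-28, Add(28, Mul(7, V))) = Mul(7, V))
Function('q')(P, R) = Add(3, P, Mul(-1, R)) (Function('q')(P, R) = Add(3, Mul(-1, Add(R, Mul(-1, P)))) = Add(3, Add(P, Mul(-1, R))) = Add(3, P, Mul(-1, R)))
Function('r')(t, B) = Add(-5, B) (Function('r')(t, B) = Add(3, -4, Mul(-1, Add(4, Mul(-1, B)))) = Add(3, -4, Add(-4, B)) = Add(-5, B))
Pow(Function('r')(Function('n')(-1, -2), 7), 2) = Pow(Add(-5, 7), 2) = Pow(2, 2) = 4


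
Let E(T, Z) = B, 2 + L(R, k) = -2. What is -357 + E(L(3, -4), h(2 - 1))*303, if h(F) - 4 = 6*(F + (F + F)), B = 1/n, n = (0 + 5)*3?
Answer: -1684/5 ≈ -336.80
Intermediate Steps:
n = 15 (n = 5*3 = 15)
L(R, k) = -4 (L(R, k) = -2 - 2 = -4)
B = 1/15 ≈ 0.066667
h(F) = 4 + 18*F (h(F) = 4 + 6*(F + (F + F)) = 4 + 6*(F + 2*F) = 4 + 6*(3*F) = 4 + 18*F)
E(T, Z) = 1/15
-357 + E(L(3, -4), h(2 - 1))*303 = -357 + (1/15)*303 = -357 + 101/5 = -1684/5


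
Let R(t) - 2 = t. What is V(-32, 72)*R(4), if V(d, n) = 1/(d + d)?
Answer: -3/32 ≈ -0.093750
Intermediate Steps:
V(d, n) = 1/(2*d)
R(t) = 2 + t
V(-32, 72)*R(4) = ((½)/(-32))*(2 + 4) = ((½)*(-1/32))*6 = -1/64*6 = -3/32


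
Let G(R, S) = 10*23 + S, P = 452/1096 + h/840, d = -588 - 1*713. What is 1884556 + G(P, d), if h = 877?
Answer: 1883485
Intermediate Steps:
d = -1301 (d = -588 - 713 = -1301)
P = 167609/115080 (P = 452/1096 + 877/840 = 452*(1/1096) + 877*(1/840) = 113/274 + 877/840 = 167609/115080 ≈ 1.4565)
G(R, S) = 230 + S
1884556 + G(P, d) = 1884556 + (230 - 1301) = 1884556 - 1071 = 1883485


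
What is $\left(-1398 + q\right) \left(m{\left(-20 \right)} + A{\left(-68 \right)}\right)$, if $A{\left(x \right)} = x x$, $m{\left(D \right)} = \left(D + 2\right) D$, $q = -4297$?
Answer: $-28383880$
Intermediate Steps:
$m{\left(D \right)} = D \left(2 + D\right)$ ($m{\left(D \right)} = \left(2 + D\right) D = D \left(2 + D\right)$)
$A{\left(x \right)} = x^{2}$
$\left(-1398 + q\right) \left(m{\left(-20 \right)} + A{\left(-68 \right)}\right) = \left(-1398 - 4297\right) \left(- 20 \left(2 - 20\right) + \left(-68\right)^{2}\right) = - 5695 \left(\left(-20\right) \left(-18\right) + 4624\right) = - 5695 \left(360 + 4624\right) = \left(-5695\right) 4984 = -28383880$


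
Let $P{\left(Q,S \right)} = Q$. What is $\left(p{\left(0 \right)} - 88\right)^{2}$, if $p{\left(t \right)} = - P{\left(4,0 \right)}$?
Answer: $8464$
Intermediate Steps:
$p{\left(t \right)} = -4$ ($p{\left(t \right)} = \left(-1\right) 4 = -4$)
$\left(p{\left(0 \right)} - 88\right)^{2} = \left(-4 - 88\right)^{2} = \left(-92\right)^{2} = 8464$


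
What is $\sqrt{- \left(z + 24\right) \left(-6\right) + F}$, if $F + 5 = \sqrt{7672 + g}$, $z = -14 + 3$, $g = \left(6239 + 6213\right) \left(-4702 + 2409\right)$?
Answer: $\sqrt{73 + 2 i \sqrt{7136191}} \approx 52.04 + 51.333 i$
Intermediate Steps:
$g = -28552436$ ($g = 12452 \left(-2293\right) = -28552436$)
$z = -11$
$F = -5 + 2 i \sqrt{7136191}$ ($F = -5 + \sqrt{7672 - 28552436} = -5 + \sqrt{-28544764} = -5 + 2 i \sqrt{7136191} \approx -5.0 + 5342.7 i$)
$\sqrt{- \left(z + 24\right) \left(-6\right) + F} = \sqrt{- \left(-11 + 24\right) \left(-6\right) - \left(5 - 2 i \sqrt{7136191}\right)} = \sqrt{- 13 \left(-6\right) - \left(5 - 2 i \sqrt{7136191}\right)} = \sqrt{\left(-1\right) \left(-78\right) - \left(5 - 2 i \sqrt{7136191}\right)} = \sqrt{78 - \left(5 - 2 i \sqrt{7136191}\right)} = \sqrt{73 + 2 i \sqrt{7136191}}$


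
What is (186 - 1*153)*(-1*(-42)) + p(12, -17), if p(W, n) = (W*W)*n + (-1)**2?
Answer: -1061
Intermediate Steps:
p(W, n) = 1 + n*W**2 (p(W, n) = W**2*n + 1 = n*W**2 + 1 = 1 + n*W**2)
(186 - 1*153)*(-1*(-42)) + p(12, -17) = (186 - 1*153)*(-1*(-42)) + (1 - 17*12**2) = (186 - 153)*42 + (1 - 17*144) = 33*42 + (1 - 2448) = 1386 - 2447 = -1061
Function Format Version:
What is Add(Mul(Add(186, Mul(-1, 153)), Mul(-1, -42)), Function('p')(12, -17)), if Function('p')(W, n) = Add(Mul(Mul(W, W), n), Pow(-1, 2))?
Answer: -1061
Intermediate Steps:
Function('p')(W, n) = Add(1, Mul(n, Pow(W, 2))) (Function('p')(W, n) = Add(Mul(Pow(W, 2), n), 1) = Add(Mul(n, Pow(W, 2)), 1) = Add(1, Mul(n, Pow(W, 2))))
Add(Mul(Add(186, Mul(-1, 153)), Mul(-1, -42)), Function('p')(12, -17)) = Add(Mul(Add(186, Mul(-1, 153)), Mul(-1, -42)), Add(1, Mul(-17, Pow(12, 2)))) = Add(Mul(Add(186, -153), 42), Add(1, Mul(-17, 144))) = Add(Mul(33, 42), Add(1, -2448)) = Add(1386, -2447) = -1061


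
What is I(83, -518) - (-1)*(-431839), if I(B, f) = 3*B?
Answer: -431590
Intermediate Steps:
I(83, -518) - (-1)*(-431839) = 3*83 - (-1)*(-431839) = 249 - 1*431839 = 249 - 431839 = -431590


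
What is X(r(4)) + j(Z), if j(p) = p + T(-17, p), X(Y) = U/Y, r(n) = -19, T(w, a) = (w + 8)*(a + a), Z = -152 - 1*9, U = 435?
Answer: 51568/19 ≈ 2714.1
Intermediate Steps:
Z = -161 (Z = -152 - 9 = -161)
T(w, a) = 2*a*(8 + w) (T(w, a) = (8 + w)*(2*a) = 2*a*(8 + w))
X(Y) = 435/Y
j(p) = -17*p (j(p) = p + 2*p*(8 - 17) = p + 2*p*(-9) = p - 18*p = -17*p)
X(r(4)) + j(Z) = 435/(-19) - 17*(-161) = 435*(-1/19) + 2737 = -435/19 + 2737 = 51568/19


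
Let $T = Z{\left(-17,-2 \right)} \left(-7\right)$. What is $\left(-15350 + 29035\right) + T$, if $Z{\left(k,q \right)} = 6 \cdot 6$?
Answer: $13433$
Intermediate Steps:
$Z{\left(k,q \right)} = 36$
$T = -252$ ($T = 36 \left(-7\right) = -252$)
$\left(-15350 + 29035\right) + T = \left(-15350 + 29035\right) - 252 = 13685 - 252 = 13433$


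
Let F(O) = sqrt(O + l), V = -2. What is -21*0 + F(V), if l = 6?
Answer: 2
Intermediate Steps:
F(O) = sqrt(6 + O) (F(O) = sqrt(O + 6) = sqrt(6 + O))
-21*0 + F(V) = -21*0 + sqrt(6 - 2) = 0 + sqrt(4) = 0 + 2 = 2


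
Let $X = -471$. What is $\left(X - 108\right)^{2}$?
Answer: $335241$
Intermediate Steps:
$\left(X - 108\right)^{2} = \left(-471 - 108\right)^{2} = \left(-579\right)^{2} = 335241$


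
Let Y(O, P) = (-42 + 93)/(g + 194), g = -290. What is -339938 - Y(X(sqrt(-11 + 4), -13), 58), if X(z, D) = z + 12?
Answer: -10877999/32 ≈ -3.3994e+5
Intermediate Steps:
X(z, D) = 12 + z
Y(O, P) = -17/32 (Y(O, P) = (-42 + 93)/(-290 + 194) = 51/(-96) = 51*(-1/96) = -17/32)
-339938 - Y(X(sqrt(-11 + 4), -13), 58) = -339938 - 1*(-17/32) = -339938 + 17/32 = -10877999/32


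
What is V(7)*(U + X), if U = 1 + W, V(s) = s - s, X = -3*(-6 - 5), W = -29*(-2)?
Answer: 0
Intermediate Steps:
W = 58
X = 33 (X = -3*(-11) = 33)
V(s) = 0
U = 59 (U = 1 + 58 = 59)
V(7)*(U + X) = 0*(59 + 33) = 0*92 = 0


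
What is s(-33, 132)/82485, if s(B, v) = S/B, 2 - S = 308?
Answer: 34/302445 ≈ 0.00011242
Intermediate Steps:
S = -306 (S = 2 - 1*308 = 2 - 308 = -306)
s(B, v) = -306/B
s(-33, 132)/82485 = -306/(-33)/82485 = -306*(-1/33)*(1/82485) = (102/11)*(1/82485) = 34/302445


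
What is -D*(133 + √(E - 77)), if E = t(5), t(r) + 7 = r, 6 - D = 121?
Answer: 15295 + 115*I*√79 ≈ 15295.0 + 1022.1*I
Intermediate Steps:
D = -115 (D = 6 - 1*121 = 6 - 121 = -115)
t(r) = -7 + r
E = -2 (E = -7 + 5 = -2)
-D*(133 + √(E - 77)) = -(-115)*(133 + √(-2 - 77)) = -(-115)*(133 + √(-79)) = -(-115)*(133 + I*√79) = -(-15295 - 115*I*√79) = 15295 + 115*I*√79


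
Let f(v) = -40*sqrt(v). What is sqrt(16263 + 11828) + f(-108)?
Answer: sqrt(28091) - 240*I*sqrt(3) ≈ 167.6 - 415.69*I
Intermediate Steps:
sqrt(16263 + 11828) + f(-108) = sqrt(16263 + 11828) - 240*I*sqrt(3) = sqrt(28091) - 240*I*sqrt(3)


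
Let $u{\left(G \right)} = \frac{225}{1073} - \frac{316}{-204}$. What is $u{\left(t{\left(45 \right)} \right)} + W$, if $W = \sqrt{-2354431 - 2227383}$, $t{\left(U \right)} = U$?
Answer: $\frac{96242}{54723} + i \sqrt{4581814} \approx 1.7587 + 2140.5 i$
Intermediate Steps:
$W = i \sqrt{4581814}$ ($W = \sqrt{-4581814} = i \sqrt{4581814} \approx 2140.5 i$)
$u{\left(G \right)} = \frac{96242}{54723}$ ($u{\left(G \right)} = 225 \cdot \frac{1}{1073} - - \frac{79}{51} = \frac{225}{1073} + \frac{79}{51} = \frac{96242}{54723}$)
$u{\left(t{\left(45 \right)} \right)} + W = \frac{96242}{54723} + i \sqrt{4581814}$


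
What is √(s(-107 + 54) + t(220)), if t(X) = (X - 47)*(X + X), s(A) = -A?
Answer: √76173 ≈ 275.99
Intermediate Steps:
t(X) = 2*X*(-47 + X) (t(X) = (-47 + X)*(2*X) = 2*X*(-47 + X))
√(s(-107 + 54) + t(220)) = √(-(-107 + 54) + 2*220*(-47 + 220)) = √(-1*(-53) + 2*220*173) = √(53 + 76120) = √76173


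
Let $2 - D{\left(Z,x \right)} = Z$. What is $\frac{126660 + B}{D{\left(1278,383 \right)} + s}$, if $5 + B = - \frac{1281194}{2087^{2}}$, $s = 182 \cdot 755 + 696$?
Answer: $\frac{551653310501}{595972506270} \approx 0.92564$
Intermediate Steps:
$s = 138106$ ($s = 137410 + 696 = 138106$)
$D{\left(Z,x \right)} = 2 - Z$
$B = - \frac{23059039}{4355569}$ ($B = -5 - \frac{1281194}{2087^{2}} = -5 - \frac{1281194}{4355569} = - \frac{23059039}{4355569} \approx -5.2942$)
$\frac{126660 + B}{D{\left(1278,383 \right)} + s} = \frac{126660 - \frac{23059039}{4355569}}{\left(2 - 1278\right) + 138106} = \frac{551653310501}{4355569 \left(\left(2 - 1278\right) + 138106\right)} = \frac{551653310501}{4355569 \left(-1276 + 138106\right)} = \frac{551653310501}{4355569 \cdot 136830} = \frac{551653310501}{4355569} \cdot \frac{1}{136830} = \frac{551653310501}{595972506270}$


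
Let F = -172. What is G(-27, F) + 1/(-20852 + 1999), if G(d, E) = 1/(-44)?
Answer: -18897/829532 ≈ -0.022780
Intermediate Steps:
G(d, E) = -1/44
G(-27, F) + 1/(-20852 + 1999) = -1/44 + 1/(-20852 + 1999) = -1/44 + 1/(-18853) = -1/44 - 1/18853 = -18897/829532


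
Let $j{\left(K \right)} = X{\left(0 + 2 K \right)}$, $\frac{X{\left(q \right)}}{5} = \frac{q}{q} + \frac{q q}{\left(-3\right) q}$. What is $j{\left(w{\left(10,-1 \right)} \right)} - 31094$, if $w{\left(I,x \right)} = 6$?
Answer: $-31109$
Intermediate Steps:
$X{\left(q \right)} = 5 - \frac{5 q}{3}$ ($X{\left(q \right)} = 5 \left(\frac{q}{q} + \frac{q q}{\left(-3\right) q}\right) = 5 \left(1 + q^{2} \left(- \frac{1}{3 q}\right)\right) = 5 \left(1 - \frac{q}{3}\right) = 5 - \frac{5 q}{3}$)
$j{\left(K \right)} = 5 - \frac{10 K}{3}$ ($j{\left(K \right)} = 5 - \frac{5 \left(0 + 2 K\right)}{3} = 5 - \frac{5 \cdot 2 K}{3} = 5 - \frac{10 K}{3}$)
$j{\left(w{\left(10,-1 \right)} \right)} - 31094 = \left(5 - 20\right) - 31094 = -15 - 31094 = -31109$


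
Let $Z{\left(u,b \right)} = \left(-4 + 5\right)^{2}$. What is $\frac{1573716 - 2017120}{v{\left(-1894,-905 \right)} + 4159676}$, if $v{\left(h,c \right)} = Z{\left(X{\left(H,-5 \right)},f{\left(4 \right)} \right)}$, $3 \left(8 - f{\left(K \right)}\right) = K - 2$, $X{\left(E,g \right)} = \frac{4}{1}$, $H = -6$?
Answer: $- \frac{443404}{4159677} \approx -0.1066$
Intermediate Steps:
$X{\left(E,g \right)} = 4$ ($X{\left(E,g \right)} = 4 \cdot 1 = 4$)
$f{\left(K \right)} = \frac{26}{3} - \frac{K}{3}$ ($f{\left(K \right)} = 8 - \frac{K - 2}{3} = 8 - \frac{-2 + K}{3} = 8 - \left(- \frac{2}{3} + \frac{K}{3}\right) = \frac{26}{3} - \frac{K}{3}$)
$Z{\left(u,b \right)} = 1$ ($Z{\left(u,b \right)} = 1^{2} = 1$)
$v{\left(h,c \right)} = 1$
$\frac{1573716 - 2017120}{v{\left(-1894,-905 \right)} + 4159676} = \frac{1573716 - 2017120}{1 + 4159676} = - \frac{443404}{4159677}$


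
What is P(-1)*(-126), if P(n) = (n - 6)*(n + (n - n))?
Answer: -882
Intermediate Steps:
P(n) = n*(-6 + n) (P(n) = (-6 + n)*(n + 0) = (-6 + n)*n = n*(-6 + n))
P(-1)*(-126) = -(-6 - 1)*(-126) = -1*(-7)*(-126) = 7*(-126) = -882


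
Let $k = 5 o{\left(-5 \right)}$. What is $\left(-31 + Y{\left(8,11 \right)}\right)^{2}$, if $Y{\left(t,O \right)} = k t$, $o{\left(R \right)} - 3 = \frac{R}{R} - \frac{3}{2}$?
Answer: $4761$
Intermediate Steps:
$o{\left(R \right)} = \frac{5}{2}$ ($o{\left(R \right)} = 3 + \left(\frac{R}{R} - \frac{3}{2}\right) = 3 + \left(1 - \frac{3}{2}\right) = 3 - \frac{1}{2} = \frac{5}{2}$)
$k = \frac{25}{2}$ ($k = 5 \cdot \frac{5}{2} = \frac{25}{2} \approx 12.5$)
$Y{\left(t,O \right)} = \frac{25 t}{2}$
$\left(-31 + Y{\left(8,11 \right)}\right)^{2} = \left(-31 + \frac{25}{2} \cdot 8\right)^{2} = \left(-31 + 100\right)^{2} = 69^{2} = 4761$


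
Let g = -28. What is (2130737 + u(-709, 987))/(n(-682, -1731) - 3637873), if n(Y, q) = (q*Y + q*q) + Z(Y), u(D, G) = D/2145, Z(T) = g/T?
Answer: 35420833709/8960700645 ≈ 3.9529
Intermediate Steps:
Z(T) = -28/T
u(D, G) = D/2145 (u(D, G) = D*(1/2145) = D/2145)
n(Y, q) = q**2 - 28/Y + Y*q (n(Y, q) = (q*Y + q*q) - 28/Y = (Y*q + q**2) - 28/Y = (q**2 + Y*q) - 28/Y = q**2 - 28/Y + Y*q)
(2130737 + u(-709, 987))/(n(-682, -1731) - 3637873) = (2130737 + (1/2145)*(-709))/((-28 - 682*(-1731)*(-682 - 1731))/(-682) - 3637873) = (2130737 - 709/2145)/(-(-28 - 682*(-1731)*(-2413))/682 - 3637873) = 4570430156/(2145*(-(-28 - 2848647846)/682 - 3637873)) = 4570430156/(2145*(-1/682*(-2848647874) - 3637873)) = 4570430156/(2145*(1424323937/341 - 3637873)) = 4570430156/(2145*(183809244/341)) = (4570430156/2145)*(341/183809244) = 35420833709/8960700645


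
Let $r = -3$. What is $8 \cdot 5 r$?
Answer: $-120$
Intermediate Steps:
$8 \cdot 5 r = 8 \cdot 5 \left(-3\right) = 40 \left(-3\right) = -120$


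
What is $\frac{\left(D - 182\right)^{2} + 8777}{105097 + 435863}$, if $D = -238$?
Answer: $\frac{185177}{540960} \approx 0.34231$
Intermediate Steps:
$\frac{\left(D - 182\right)^{2} + 8777}{105097 + 435863} = \frac{\left(-238 - 182\right)^{2} + 8777}{105097 + 435863} = \frac{\left(-420\right)^{2} + 8777}{540960} = \left(176400 + 8777\right) \frac{1}{540960} = 185177 \cdot \frac{1}{540960} = \frac{185177}{540960}$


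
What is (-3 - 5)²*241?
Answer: 15424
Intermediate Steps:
(-3 - 5)²*241 = (-8)²*241 = 64*241 = 15424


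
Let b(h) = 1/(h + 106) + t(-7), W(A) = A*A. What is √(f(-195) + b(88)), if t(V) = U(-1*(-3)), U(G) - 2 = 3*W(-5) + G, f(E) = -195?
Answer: I*√4327946/194 ≈ 10.724*I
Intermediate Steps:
W(A) = A²
U(G) = 77 + G (U(G) = 2 + (3*(-5)² + G) = 2 + (3*25 + G) = 2 + (75 + G) = 77 + G)
t(V) = 80 (t(V) = 77 - 1*(-3) = 77 + 3 = 80)
b(h) = 80 + 1/(106 + h) (b(h) = 1/(h + 106) + 80 = 1/(106 + h) + 80 = 80 + 1/(106 + h))
√(f(-195) + b(88)) = √(-195 + (8481 + 80*88)/(106 + 88)) = √(-195 + (8481 + 7040)/194) = √(-195 + (1/194)*15521) = √(-195 + 15521/194) = √(-22309/194) = I*√4327946/194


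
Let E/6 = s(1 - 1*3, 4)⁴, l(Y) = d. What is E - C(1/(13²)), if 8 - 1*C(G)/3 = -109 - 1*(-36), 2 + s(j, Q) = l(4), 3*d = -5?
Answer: 22721/27 ≈ 841.52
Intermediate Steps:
d = -5/3 (d = (⅓)*(-5) = -5/3 ≈ -1.6667)
l(Y) = -5/3
s(j, Q) = -11/3 (s(j, Q) = -2 - 5/3 = -11/3)
E = 29282/27 (E = 6*(-11/3)⁴ = 6*(14641/81) = 29282/27 ≈ 1084.5)
C(G) = 243 (C(G) = 24 - 3*(-109 - 1*(-36)) = 24 - 3*(-109 + 36) = 24 - 3*(-73) = 24 + 219 = 243)
E - C(1/(13²)) = 29282/27 - 1*243 = 29282/27 - 243 = 22721/27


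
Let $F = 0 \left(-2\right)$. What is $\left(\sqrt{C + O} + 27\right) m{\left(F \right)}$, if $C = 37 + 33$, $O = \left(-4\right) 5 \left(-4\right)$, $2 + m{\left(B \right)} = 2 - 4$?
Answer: $-108 - 20 \sqrt{6} \approx -156.99$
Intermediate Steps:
$F = 0$
$m{\left(B \right)} = -4$ ($m{\left(B \right)} = -2 + \left(2 - 4\right) = -2 - 2 = -4$)
$O = 80$ ($O = \left(-20\right) \left(-4\right) = 80$)
$C = 70$
$\left(\sqrt{C + O} + 27\right) m{\left(F \right)} = \left(\sqrt{70 + 80} + 27\right) \left(-4\right) = \left(\sqrt{150} + 27\right) \left(-4\right) = \left(5 \sqrt{6} + 27\right) \left(-4\right) = \left(27 + 5 \sqrt{6}\right) \left(-4\right) = -108 - 20 \sqrt{6}$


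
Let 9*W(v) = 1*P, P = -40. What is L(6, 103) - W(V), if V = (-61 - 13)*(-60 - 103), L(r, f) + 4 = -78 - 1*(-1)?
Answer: -689/9 ≈ -76.556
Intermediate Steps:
L(r, f) = -81 (L(r, f) = -4 + (-78 - 1*(-1)) = -4 + (-78 + 1) = -4 - 77 = -81)
V = 12062 (V = -74*(-163) = 12062)
W(v) = -40/9 (W(v) = (1*(-40))/9 = (⅑)*(-40) = -40/9)
L(6, 103) - W(V) = -81 - 1*(-40/9) = -81 + 40/9 = -689/9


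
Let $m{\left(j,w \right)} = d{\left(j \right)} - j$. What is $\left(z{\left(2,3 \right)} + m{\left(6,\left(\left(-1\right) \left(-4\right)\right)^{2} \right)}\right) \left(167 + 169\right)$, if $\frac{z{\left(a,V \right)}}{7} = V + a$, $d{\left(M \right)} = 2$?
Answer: $10416$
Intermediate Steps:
$z{\left(a,V \right)} = 7 V + 7 a$ ($z{\left(a,V \right)} = 7 \left(V + a\right) = 7 V + 7 a$)
$m{\left(j,w \right)} = 2 - j$
$\left(z{\left(2,3 \right)} + m{\left(6,\left(\left(-1\right) \left(-4\right)\right)^{2} \right)}\right) \left(167 + 169\right) = \left(\left(7 \cdot 3 + 7 \cdot 2\right) + \left(2 - 6\right)\right) \left(167 + 169\right) = \left(\left(21 + 14\right) + \left(2 - 6\right)\right) 336 = \left(35 - 4\right) 336 = 31 \cdot 336 = 10416$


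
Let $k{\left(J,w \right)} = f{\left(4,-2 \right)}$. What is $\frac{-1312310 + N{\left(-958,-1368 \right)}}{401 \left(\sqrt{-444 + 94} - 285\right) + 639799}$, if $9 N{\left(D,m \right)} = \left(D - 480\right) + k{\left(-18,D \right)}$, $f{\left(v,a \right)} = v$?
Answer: $- \frac{1034581513856}{414331866819} + \frac{3947251520 i \sqrt{14}}{414331866819} \approx -2.497 + 0.035646 i$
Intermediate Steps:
$k{\left(J,w \right)} = 4$
$N{\left(D,m \right)} = - \frac{476}{9} + \frac{D}{9}$ ($N{\left(D,m \right)} = \frac{\left(D - 480\right) + 4}{9} = \frac{\left(-480 + D\right) + 4}{9} = \frac{-476 + D}{9} = - \frac{476}{9} + \frac{D}{9}$)
$\frac{-1312310 + N{\left(-958,-1368 \right)}}{401 \left(\sqrt{-444 + 94} - 285\right) + 639799} = \frac{-1312310 + \left(- \frac{476}{9} + \frac{1}{9} \left(-958\right)\right)}{401 \left(\sqrt{-444 + 94} - 285\right) + 639799} = \frac{-1312310 - \frac{478}{3}}{401 \left(\sqrt{-350} - 285\right) + 639799} = \frac{-1312310 - \frac{478}{3}}{401 \left(5 i \sqrt{14} - 285\right) + 639799} = - \frac{3937408}{3 \left(401 \left(-285 + 5 i \sqrt{14}\right) + 639799\right)} = - \frac{3937408}{3 \left(\left(-114285 + 2005 i \sqrt{14}\right) + 639799\right)} = - \frac{3937408}{3 \left(525514 + 2005 i \sqrt{14}\right)}$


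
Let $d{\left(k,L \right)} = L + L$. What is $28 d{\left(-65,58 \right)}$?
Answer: $3248$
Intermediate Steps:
$d{\left(k,L \right)} = 2 L$
$28 d{\left(-65,58 \right)} = 28 \cdot 2 \cdot 58 = 28 \cdot 116 = 3248$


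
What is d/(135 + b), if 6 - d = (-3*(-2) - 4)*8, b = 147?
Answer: -5/141 ≈ -0.035461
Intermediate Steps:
d = -10 (d = 6 - (-3*(-2) - 4)*8 = 6 - (6 - 4)*8 = 6 - 2*8 = 6 - 1*16 = 6 - 16 = -10)
d/(135 + b) = -10/(135 + 147) = -10/282 = -10*1/282 = -5/141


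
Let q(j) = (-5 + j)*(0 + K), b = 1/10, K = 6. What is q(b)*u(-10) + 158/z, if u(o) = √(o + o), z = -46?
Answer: -79/23 - 294*I*√5/5 ≈ -3.4348 - 131.48*I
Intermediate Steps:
b = ⅒ ≈ 0.10000
q(j) = -30 + 6*j (q(j) = (-5 + j)*(0 + 6) = (-5 + j)*6 = -30 + 6*j)
u(o) = √2*√o (u(o) = √(2*o) = √2*√o)
q(b)*u(-10) + 158/z = (-30 + 6*(⅒))*(√2*√(-10)) + 158/(-46) = (-30 + ⅗)*(√2*(I*√10)) + 158*(-1/46) = -294*I*√5/5 - 79/23 = -79/23 - 294*I*√5/5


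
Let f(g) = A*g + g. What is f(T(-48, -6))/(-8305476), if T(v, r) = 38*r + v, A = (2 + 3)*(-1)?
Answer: -92/692123 ≈ -0.00013292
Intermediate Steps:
A = -5 (A = 5*(-1) = -5)
T(v, r) = v + 38*r
f(g) = -4*g (f(g) = -5*g + g = -4*g)
f(T(-48, -6))/(-8305476) = -4*(-48 + 38*(-6))/(-8305476) = -4*(-48 - 228)*(-1/8305476) = -4*(-276)*(-1/8305476) = 1104*(-1/8305476) = -92/692123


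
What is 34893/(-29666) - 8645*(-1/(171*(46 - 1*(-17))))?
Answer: -898043/2402946 ≈ -0.37373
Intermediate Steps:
34893/(-29666) - 8645*(-1/(171*(46 - 1*(-17)))) = 34893*(-1/29666) - 8645*(-1/(171*(46 + 17))) = -34893/29666 - 8645/(63*(-171)) = -34893/29666 - 8645/(-10773) = -34893/29666 - 8645*(-1/10773) = -34893/29666 + 65/81 = -898043/2402946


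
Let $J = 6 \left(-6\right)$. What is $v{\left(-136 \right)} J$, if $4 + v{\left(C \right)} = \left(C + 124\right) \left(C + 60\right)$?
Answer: $-32688$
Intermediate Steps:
$J = -36$
$v{\left(C \right)} = -4 + \left(60 + C\right) \left(124 + C\right)$ ($v{\left(C \right)} = -4 + \left(C + 124\right) \left(C + 60\right) = -4 + \left(124 + C\right) \left(60 + C\right) = -4 + \left(60 + C\right) \left(124 + C\right)$)
$v{\left(-136 \right)} J = \left(7436 + \left(-136\right)^{2} + 184 \left(-136\right)\right) \left(-36\right) = \left(7436 + 18496 - 25024\right) \left(-36\right) = 908 \left(-36\right) = -32688$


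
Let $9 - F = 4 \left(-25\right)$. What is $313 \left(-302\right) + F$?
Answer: $-94417$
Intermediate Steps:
$F = 109$ ($F = 9 - 4 \left(-25\right) = 9 - -100 = 9 + 100 = 109$)
$313 \left(-302\right) + F = 313 \left(-302\right) + 109 = -94526 + 109 = -94417$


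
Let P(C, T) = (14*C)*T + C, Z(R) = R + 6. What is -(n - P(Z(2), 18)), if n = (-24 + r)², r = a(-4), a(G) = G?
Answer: 1240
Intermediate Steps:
Z(R) = 6 + R
r = -4
P(C, T) = C + 14*C*T (P(C, T) = 14*C*T + C = C + 14*C*T)
n = 784 (n = (-24 - 4)² = (-28)² = 784)
-(n - P(Z(2), 18)) = -(784 - (6 + 2)*(1 + 14*18)) = -(784 - 8*(1 + 252)) = -(784 - 8*253) = -(784 - 1*2024) = -(784 - 2024) = -1*(-1240) = 1240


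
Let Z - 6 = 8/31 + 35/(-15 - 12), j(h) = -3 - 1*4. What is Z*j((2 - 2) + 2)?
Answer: -29071/837 ≈ -34.732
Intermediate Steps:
j(h) = -7 (j(h) = -3 - 4 = -7)
Z = 4153/837 (Z = 6 + (8/31 + 35/(-15 - 12)) = 6 + (8*(1/31) + 35/(-27)) = 6 + (8/31 + 35*(-1/27)) = 6 + (8/31 - 35/27) = 6 - 869/837 = 4153/837 ≈ 4.9618)
Z*j((2 - 2) + 2) = (4153/837)*(-7) = -29071/837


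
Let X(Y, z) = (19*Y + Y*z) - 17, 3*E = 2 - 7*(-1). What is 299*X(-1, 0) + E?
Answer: -10761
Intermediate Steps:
E = 3 (E = (2 - 7*(-1))/3 = (2 + 7)/3 = (1/3)*9 = 3)
X(Y, z) = -17 + 19*Y + Y*z
299*X(-1, 0) + E = 299*(-17 + 19*(-1) - 1*0) + 3 = 299*(-17 - 19 + 0) + 3 = 299*(-36) + 3 = -10764 + 3 = -10761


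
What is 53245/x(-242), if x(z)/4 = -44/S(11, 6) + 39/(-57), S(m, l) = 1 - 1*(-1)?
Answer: -1011655/1724 ≈ -586.81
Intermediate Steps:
S(m, l) = 2 (S(m, l) = 1 + 1 = 2)
x(z) = -1724/19 (x(z) = 4*(-44/2 + 39/(-57)) = 4*(-44*½ + 39*(-1/57)) = 4*(-22 - 13/19) = 4*(-431/19) = -1724/19)
53245/x(-242) = 53245/(-1724/19) = 53245*(-19/1724) = -1011655/1724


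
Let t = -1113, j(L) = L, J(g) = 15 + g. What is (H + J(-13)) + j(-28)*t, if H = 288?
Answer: 31454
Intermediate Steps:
(H + J(-13)) + j(-28)*t = (288 + (15 - 13)) - 28*(-1113) = (288 + 2) + 31164 = 290 + 31164 = 31454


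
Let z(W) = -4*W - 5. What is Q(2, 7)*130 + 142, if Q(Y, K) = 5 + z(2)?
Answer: -898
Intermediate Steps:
z(W) = -5 - 4*W
Q(Y, K) = -8 (Q(Y, K) = 5 + (-5 - 4*2) = 5 + (-5 - 8) = 5 - 13 = -8)
Q(2, 7)*130 + 142 = -8*130 + 142 = -1040 + 142 = -898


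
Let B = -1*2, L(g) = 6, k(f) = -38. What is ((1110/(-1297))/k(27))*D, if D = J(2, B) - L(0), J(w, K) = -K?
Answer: -2220/24643 ≈ -0.090086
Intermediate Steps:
B = -2
D = -4 (D = -1*(-2) - 1*6 = 2 - 6 = -4)
((1110/(-1297))/k(27))*D = ((1110/(-1297))/(-38))*(-4) = ((1110*(-1/1297))*(-1/38))*(-4) = -1110/1297*(-1/38)*(-4) = (555/24643)*(-4) = -2220/24643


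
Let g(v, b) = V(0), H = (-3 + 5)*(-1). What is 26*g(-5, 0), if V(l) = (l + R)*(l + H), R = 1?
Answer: -52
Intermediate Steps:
H = -2 (H = 2*(-1) = -2)
V(l) = (1 + l)*(-2 + l) (V(l) = (l + 1)*(l - 2) = (1 + l)*(-2 + l))
g(v, b) = -2 (g(v, b) = -2 + 0² - 1*0 = -2 + 0 + 0 = -2)
26*g(-5, 0) = 26*(-2) = -52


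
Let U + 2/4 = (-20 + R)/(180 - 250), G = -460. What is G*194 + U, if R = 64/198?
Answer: -618434717/6930 ≈ -89240.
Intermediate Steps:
R = 32/99 (R = 64*(1/198) = 32/99 ≈ 0.32323)
U = -1517/6930 (U = -½ + (-20 + 32/99)/(180 - 250) = -½ - 1948/99/(-70) = -½ - 1948/99*(-1/70) = -½ + 974/3465 = -1517/6930 ≈ -0.21890)
G*194 + U = -460*194 - 1517/6930 = -89240 - 1517/6930 = -618434717/6930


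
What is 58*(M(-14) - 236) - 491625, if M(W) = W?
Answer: -506125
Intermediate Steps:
58*(M(-14) - 236) - 491625 = 58*(-14 - 236) - 491625 = 58*(-250) - 491625 = -14500 - 491625 = -506125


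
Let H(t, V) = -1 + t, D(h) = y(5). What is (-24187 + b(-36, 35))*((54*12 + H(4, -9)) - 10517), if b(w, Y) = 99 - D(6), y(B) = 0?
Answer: 237652208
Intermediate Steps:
D(h) = 0
b(w, Y) = 99 (b(w, Y) = 99 - 1*0 = 99 + 0 = 99)
(-24187 + b(-36, 35))*((54*12 + H(4, -9)) - 10517) = (-24187 + 99)*((54*12 + (-1 + 4)) - 10517) = -24088*((648 + 3) - 10517) = -24088*(651 - 10517) = -24088*(-9866) = 237652208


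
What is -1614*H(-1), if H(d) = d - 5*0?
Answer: 1614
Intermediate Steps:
H(d) = d (H(d) = d + 0 = d)
-1614*H(-1) = -1614*(-1) = 1614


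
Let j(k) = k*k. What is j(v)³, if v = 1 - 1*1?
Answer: 0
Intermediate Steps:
v = 0 (v = 1 - 1 = 0)
j(k) = k²
j(v)³ = (0²)³ = 0³ = 0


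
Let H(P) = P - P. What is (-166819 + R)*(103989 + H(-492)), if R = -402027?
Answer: -59153726694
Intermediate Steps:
H(P) = 0
(-166819 + R)*(103989 + H(-492)) = (-166819 - 402027)*(103989 + 0) = -568846*103989 = -59153726694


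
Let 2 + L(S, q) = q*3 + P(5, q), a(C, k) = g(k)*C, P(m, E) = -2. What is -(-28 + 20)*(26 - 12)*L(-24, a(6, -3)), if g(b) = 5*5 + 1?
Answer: 51968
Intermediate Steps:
g(b) = 26 (g(b) = 25 + 1 = 26)
a(C, k) = 26*C
L(S, q) = -4 + 3*q (L(S, q) = -2 + (q*3 - 2) = -2 + (3*q - 2) = -2 + (-2 + 3*q) = -4 + 3*q)
-(-28 + 20)*(26 - 12)*L(-24, a(6, -3)) = -(-28 + 20)*(26 - 12)*(-4 + 3*(26*6)) = -(-8*14)*(-4 + 3*156) = -(-112)*(-4 + 468) = -(-112)*464 = -1*(-51968) = 51968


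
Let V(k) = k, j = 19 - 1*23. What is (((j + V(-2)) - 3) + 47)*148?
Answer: 5624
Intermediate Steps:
j = -4 (j = 19 - 23 = -4)
(((j + V(-2)) - 3) + 47)*148 = (((-4 - 2) - 3) + 47)*148 = ((-6 - 3) + 47)*148 = (-9 + 47)*148 = 38*148 = 5624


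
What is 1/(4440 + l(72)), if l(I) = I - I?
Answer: 1/4440 ≈ 0.00022523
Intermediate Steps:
l(I) = 0
1/(4440 + l(72)) = 1/(4440 + 0) = 1/4440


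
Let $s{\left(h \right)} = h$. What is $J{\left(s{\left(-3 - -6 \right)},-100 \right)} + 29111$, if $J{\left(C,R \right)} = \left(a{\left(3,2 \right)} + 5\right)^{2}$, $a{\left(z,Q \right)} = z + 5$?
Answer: $29280$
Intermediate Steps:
$a{\left(z,Q \right)} = 5 + z$
$J{\left(C,R \right)} = 169$ ($J{\left(C,R \right)} = \left(\left(5 + 3\right) + 5\right)^{2} = \left(8 + 5\right)^{2} = 13^{2} = 169$)
$J{\left(s{\left(-3 - -6 \right)},-100 \right)} + 29111 = 169 + 29111 = 29280$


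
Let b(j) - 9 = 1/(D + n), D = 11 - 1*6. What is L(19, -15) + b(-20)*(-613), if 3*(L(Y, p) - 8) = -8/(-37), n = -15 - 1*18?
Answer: -17053705/3108 ≈ -5487.0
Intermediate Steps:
n = -33 (n = -15 - 18 = -33)
D = 5 (D = 11 - 6 = 5)
b(j) = 251/28 (b(j) = 9 + 1/(5 - 33) = 9 + 1/(-28) = 9 - 1/28 = 251/28)
L(Y, p) = 896/111 (L(Y, p) = 8 + (-8/(-37))/3 = 8 + (-8*(-1/37))/3 = 8 + (⅓)*(8/37) = 8 + 8/111 = 896/111)
L(19, -15) + b(-20)*(-613) = 896/111 + (251/28)*(-613) = 896/111 - 153863/28 = -17053705/3108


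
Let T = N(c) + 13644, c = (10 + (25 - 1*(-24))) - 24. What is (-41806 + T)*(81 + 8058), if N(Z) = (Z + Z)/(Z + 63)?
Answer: -1604432931/7 ≈ -2.2920e+8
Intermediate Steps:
c = 35 (c = (10 + (25 + 24)) - 24 = (10 + 49) - 24 = 59 - 24 = 35)
N(Z) = 2*Z/(63 + Z) (N(Z) = (2*Z)/(63 + Z) = 2*Z/(63 + Z))
T = 95513/7 (T = 2*35/(63 + 35) + 13644 = 2*35/98 + 13644 = 2*35*(1/98) + 13644 = 5/7 + 13644 = 95513/7 ≈ 13645.)
(-41806 + T)*(81 + 8058) = (-41806 + 95513/7)*(81 + 8058) = -197129/7*8139 = -1604432931/7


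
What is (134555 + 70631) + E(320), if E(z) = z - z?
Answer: 205186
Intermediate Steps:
E(z) = 0
(134555 + 70631) + E(320) = (134555 + 70631) + 0 = 205186 + 0 = 205186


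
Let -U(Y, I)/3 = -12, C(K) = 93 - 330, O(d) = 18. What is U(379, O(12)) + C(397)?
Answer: -201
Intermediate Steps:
C(K) = -237
U(Y, I) = 36 (U(Y, I) = -3*(-12) = 36)
U(379, O(12)) + C(397) = 36 - 237 = -201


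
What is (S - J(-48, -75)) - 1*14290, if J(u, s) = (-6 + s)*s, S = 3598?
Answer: -16767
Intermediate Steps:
J(u, s) = s*(-6 + s)
(S - J(-48, -75)) - 1*14290 = (3598 - (-75)*(-6 - 75)) - 1*14290 = (3598 - (-75)*(-81)) - 14290 = (3598 - 1*6075) - 14290 = (3598 - 6075) - 14290 = -2477 - 14290 = -16767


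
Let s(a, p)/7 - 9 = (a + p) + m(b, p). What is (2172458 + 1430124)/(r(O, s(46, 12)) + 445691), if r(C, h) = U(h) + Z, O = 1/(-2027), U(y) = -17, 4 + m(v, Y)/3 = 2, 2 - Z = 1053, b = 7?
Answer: 3602582/444623 ≈ 8.1026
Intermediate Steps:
Z = -1051 (Z = 2 - 1*1053 = 2 - 1053 = -1051)
m(v, Y) = -6 (m(v, Y) = -12 + 3*2 = -12 + 6 = -6)
s(a, p) = 21 + 7*a + 7*p (s(a, p) = 63 + 7*((a + p) - 6) = 63 + 7*(-6 + a + p) = 63 + (-42 + 7*a + 7*p) = 21 + 7*a + 7*p)
O = -1/2027 ≈ -0.00049334
r(C, h) = -1068 (r(C, h) = -17 - 1051 = -1068)
(2172458 + 1430124)/(r(O, s(46, 12)) + 445691) = (2172458 + 1430124)/(-1068 + 445691) = 3602582/444623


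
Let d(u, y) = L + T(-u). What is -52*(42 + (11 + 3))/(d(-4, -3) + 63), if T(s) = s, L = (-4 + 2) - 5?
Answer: -728/15 ≈ -48.533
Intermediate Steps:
L = -7 (L = -2 - 5 = -7)
d(u, y) = -7 - u
-52*(42 + (11 + 3))/(d(-4, -3) + 63) = -52*(42 + (11 + 3))/((-7 - 1*(-4)) + 63) = -52*(42 + 14)/((-7 + 4) + 63) = -2912/(-3 + 63) = -2912/60 = -52*14/15 = -728/15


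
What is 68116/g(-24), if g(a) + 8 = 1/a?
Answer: -1634784/193 ≈ -8470.4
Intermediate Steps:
g(a) = -8 + 1/a
68116/g(-24) = 68116/(-8 + 1/(-24)) = 68116/(-8 - 1/24) = 68116/(-193/24) = 68116*(-24/193) = -1634784/193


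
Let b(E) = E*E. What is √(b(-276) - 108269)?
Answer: I*√32093 ≈ 179.15*I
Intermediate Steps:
b(E) = E²
√(b(-276) - 108269) = √((-276)² - 108269) = √(76176 - 108269) = √(-32093) = I*√32093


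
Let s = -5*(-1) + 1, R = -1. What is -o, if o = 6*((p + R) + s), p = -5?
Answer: 0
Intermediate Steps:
s = 6 (s = 5 + 1 = 6)
o = 0 (o = 6*((-5 - 1) + 6) = 6*(-6 + 6) = 6*0 = 0)
-o = -1*0 = 0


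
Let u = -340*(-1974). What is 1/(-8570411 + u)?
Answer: -1/7899251 ≈ -1.2659e-7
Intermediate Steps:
u = 671160
1/(-8570411 + u) = 1/(-8570411 + 671160) = 1/(-7899251) = -1/7899251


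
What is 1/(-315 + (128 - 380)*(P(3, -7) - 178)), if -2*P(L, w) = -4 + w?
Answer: 1/43155 ≈ 2.3172e-5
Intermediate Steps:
P(L, w) = 2 - w/2 (P(L, w) = -(-4 + w)/2 = 2 - w/2)
1/(-315 + (128 - 380)*(P(3, -7) - 178)) = 1/(-315 + (128 - 380)*((2 - ½*(-7)) - 178)) = 1/(-315 - 252*((2 + 7/2) - 178)) = 1/(-315 - 252*(11/2 - 178)) = 1/(-315 - 252*(-345/2)) = 1/(-315 + 43470) = 1/43155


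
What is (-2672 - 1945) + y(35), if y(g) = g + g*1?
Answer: -4547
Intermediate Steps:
y(g) = 2*g (y(g) = g + g = 2*g)
(-2672 - 1945) + y(35) = (-2672 - 1945) + 2*35 = -4617 + 70 = -4547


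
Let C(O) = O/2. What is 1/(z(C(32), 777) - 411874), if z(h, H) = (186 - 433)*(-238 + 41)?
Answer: -1/363215 ≈ -2.7532e-6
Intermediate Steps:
C(O) = O/2 (C(O) = O*(½) = O/2)
z(h, H) = 48659 (z(h, H) = -247*(-197) = 48659)
1/(z(C(32), 777) - 411874) = 1/(48659 - 411874) = 1/(-363215) = -1/363215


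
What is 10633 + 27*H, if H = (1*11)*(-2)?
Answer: 10039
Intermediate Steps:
H = -22 (H = 11*(-2) = -22)
10633 + 27*H = 10633 + 27*(-22) = 10633 - 594 = 10039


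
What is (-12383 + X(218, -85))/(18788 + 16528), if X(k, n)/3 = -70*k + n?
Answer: -29209/17658 ≈ -1.6542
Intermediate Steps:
X(k, n) = -210*k + 3*n (X(k, n) = 3*(-70*k + n) = 3*(n - 70*k) = -210*k + 3*n)
(-12383 + X(218, -85))/(18788 + 16528) = (-12383 + (-210*218 + 3*(-85)))/(18788 + 16528) = (-12383 + (-45780 - 255))/35316 = (-12383 - 46035)*(1/35316) = -58418*1/35316 = -29209/17658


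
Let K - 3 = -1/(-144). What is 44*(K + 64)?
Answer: 106139/36 ≈ 2948.3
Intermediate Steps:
K = 433/144 (K = 3 - 1/(-144) = 3 - 1*(-1/144) = 3 + 1/144 = 433/144 ≈ 3.0069)
44*(K + 64) = 44*(433/144 + 64) = 44*(9649/144) = 106139/36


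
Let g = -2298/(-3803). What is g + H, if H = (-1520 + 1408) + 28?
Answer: -317154/3803 ≈ -83.396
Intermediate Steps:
g = 2298/3803 (g = -2298*(-1/3803) = 2298/3803 ≈ 0.60426)
H = -84 (H = -112 + 28 = -84)
g + H = 2298/3803 - 84 = -317154/3803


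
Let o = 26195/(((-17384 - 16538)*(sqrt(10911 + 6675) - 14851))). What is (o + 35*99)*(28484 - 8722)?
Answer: 51226225391647523699/748097521003 + 155299677*sqrt(1954)/748097521003 ≈ 6.8475e+7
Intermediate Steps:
o = 26195/(503775622 - 101766*sqrt(1954)) (o = 26195/((-33922*(sqrt(17586) - 14851))) = 26195/((-33922*(3*sqrt(1954) - 14851))) = 26195/((-33922*(-14851 + 3*sqrt(1954)))) = 26195/(503775622 - 101766*sqrt(1954)) ≈ 5.2466e-5)
(o + 35*99)*(28484 - 8722) = ((77804389/1496195042006 + 15717*sqrt(1954)/1496195042006) + 35*99)*(28484 - 8722) = ((77804389/1496195042006 + 15717*sqrt(1954)/1496195042006) + 3465)*19762 = (5184315898355179/1496195042006 + 15717*sqrt(1954)/1496195042006)*19762 = 51226225391647523699/748097521003 + 155299677*sqrt(1954)/748097521003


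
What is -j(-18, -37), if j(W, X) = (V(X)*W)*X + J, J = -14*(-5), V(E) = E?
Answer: 24572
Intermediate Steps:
J = 70
j(W, X) = 70 + W*X² (j(W, X) = (X*W)*X + 70 = (W*X)*X + 70 = W*X² + 70 = 70 + W*X²)
-j(-18, -37) = -(70 - 18*(-37)²) = -(70 - 18*1369) = -(70 - 24642) = -1*(-24572) = 24572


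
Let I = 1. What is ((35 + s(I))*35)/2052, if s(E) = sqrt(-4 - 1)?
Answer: 1225/2052 + 35*I*sqrt(5)/2052 ≈ 0.59698 + 0.03814*I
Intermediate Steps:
s(E) = I*sqrt(5) (s(E) = sqrt(-5) = I*sqrt(5))
((35 + s(I))*35)/2052 = ((35 + I*sqrt(5))*35)/2052 = (1225 + 35*I*sqrt(5))*(1/2052) = 1225/2052 + 35*I*sqrt(5)/2052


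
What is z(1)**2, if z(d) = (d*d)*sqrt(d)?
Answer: 1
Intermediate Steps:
z(d) = d**(5/2) (z(d) = d**2*sqrt(d) = d**(5/2))
z(1)**2 = (1**(5/2))**2 = 1**2 = 1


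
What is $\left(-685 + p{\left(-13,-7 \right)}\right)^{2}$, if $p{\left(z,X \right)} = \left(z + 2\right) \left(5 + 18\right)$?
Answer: $879844$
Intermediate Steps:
$p{\left(z,X \right)} = 46 + 23 z$ ($p{\left(z,X \right)} = \left(2 + z\right) 23 = 46 + 23 z$)
$\left(-685 + p{\left(-13,-7 \right)}\right)^{2} = \left(-685 + \left(46 + 23 \left(-13\right)\right)\right)^{2} = \left(-685 + \left(46 - 299\right)\right)^{2} = \left(-685 - 253\right)^{2} = \left(-938\right)^{2} = 879844$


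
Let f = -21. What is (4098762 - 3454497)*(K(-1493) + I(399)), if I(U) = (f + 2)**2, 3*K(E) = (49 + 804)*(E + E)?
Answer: -546760861125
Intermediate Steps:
K(E) = 1706*E/3 (K(E) = ((49 + 804)*(E + E))/3 = (853*(2*E))/3 = (1706*E)/3 = 1706*E/3)
I(U) = 361 (I(U) = (-21 + 2)**2 = (-19)**2 = 361)
(4098762 - 3454497)*(K(-1493) + I(399)) = (4098762 - 3454497)*((1706/3)*(-1493) + 361) = 644265*(-2547058/3 + 361) = 644265*(-2545975/3) = -546760861125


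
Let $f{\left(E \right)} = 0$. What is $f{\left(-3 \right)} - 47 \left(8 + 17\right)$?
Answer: $-1175$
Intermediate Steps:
$f{\left(-3 \right)} - 47 \left(8 + 17\right) = 0 - 47 \left(8 + 17\right) = 0 - 1175 = -1175$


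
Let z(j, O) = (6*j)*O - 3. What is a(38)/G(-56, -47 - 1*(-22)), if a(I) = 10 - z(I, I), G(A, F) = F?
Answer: 8651/25 ≈ 346.04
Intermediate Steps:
z(j, O) = -3 + 6*O*j (z(j, O) = 6*O*j - 3 = -3 + 6*O*j)
a(I) = 13 - 6*I**2 (a(I) = 10 - (-3 + 6*I*I) = 10 - (-3 + 6*I**2) = 10 + (3 - 6*I**2) = 13 - 6*I**2)
a(38)/G(-56, -47 - 1*(-22)) = (13 - 6*38**2)/(-47 - 1*(-22)) = (13 - 6*1444)/(-47 + 22) = (13 - 8664)/(-25) = -8651*(-1/25) = 8651/25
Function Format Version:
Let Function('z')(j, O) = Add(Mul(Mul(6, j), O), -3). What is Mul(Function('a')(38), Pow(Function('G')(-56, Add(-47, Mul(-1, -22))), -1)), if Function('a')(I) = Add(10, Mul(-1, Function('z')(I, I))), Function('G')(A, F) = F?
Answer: Rational(8651, 25) ≈ 346.04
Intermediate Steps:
Function('z')(j, O) = Add(-3, Mul(6, O, j)) (Function('z')(j, O) = Add(Mul(6, O, j), -3) = Add(-3, Mul(6, O, j)))
Function('a')(I) = Add(13, Mul(-6, Pow(I, 2))) (Function('a')(I) = Add(10, Mul(-1, Add(-3, Mul(6, I, I)))) = Add(10, Mul(-1, Add(-3, Mul(6, Pow(I, 2))))) = Add(10, Add(3, Mul(-6, Pow(I, 2)))) = Add(13, Mul(-6, Pow(I, 2))))
Mul(Function('a')(38), Pow(Function('G')(-56, Add(-47, Mul(-1, -22))), -1)) = Mul(Add(13, Mul(-6, Pow(38, 2))), Pow(Add(-47, Mul(-1, -22)), -1)) = Mul(Add(13, Mul(-6, 1444)), Pow(Add(-47, 22), -1)) = Mul(Add(13, -8664), Pow(-25, -1)) = Mul(-8651, Rational(-1, 25)) = Rational(8651, 25)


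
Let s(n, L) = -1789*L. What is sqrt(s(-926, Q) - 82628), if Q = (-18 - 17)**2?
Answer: I*sqrt(2274153) ≈ 1508.0*I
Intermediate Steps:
Q = 1225 (Q = (-35)**2 = 1225)
sqrt(s(-926, Q) - 82628) = sqrt(-1789*1225 - 82628) = sqrt(-2191525 - 82628) = sqrt(-2274153) = I*sqrt(2274153)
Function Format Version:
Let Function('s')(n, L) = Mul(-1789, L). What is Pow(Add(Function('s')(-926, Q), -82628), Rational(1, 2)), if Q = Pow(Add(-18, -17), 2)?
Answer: Mul(I, Pow(2274153, Rational(1, 2))) ≈ Mul(1508.0, I)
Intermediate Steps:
Q = 1225 (Q = Pow(-35, 2) = 1225)
Pow(Add(Function('s')(-926, Q), -82628), Rational(1, 2)) = Pow(Add(Mul(-1789, 1225), -82628), Rational(1, 2)) = Pow(Add(-2191525, -82628), Rational(1, 2)) = Pow(-2274153, Rational(1, 2)) = Mul(I, Pow(2274153, Rational(1, 2)))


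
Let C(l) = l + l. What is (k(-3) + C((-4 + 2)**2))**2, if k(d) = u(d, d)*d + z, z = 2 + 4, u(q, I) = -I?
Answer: 25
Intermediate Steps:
z = 6
C(l) = 2*l
k(d) = 6 - d**2 (k(d) = (-d)*d + 6 = -d**2 + 6 = 6 - d**2)
(k(-3) + C((-4 + 2)**2))**2 = ((6 - 1*(-3)**2) + 2*(-4 + 2)**2)**2 = ((6 - 1*9) + 2*(-2)**2)**2 = ((6 - 9) + 2*4)**2 = (-3 + 8)**2 = 5**2 = 25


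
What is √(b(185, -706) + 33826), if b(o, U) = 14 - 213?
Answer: √33627 ≈ 183.38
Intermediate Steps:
b(o, U) = -199
√(b(185, -706) + 33826) = √(-199 + 33826) = √33627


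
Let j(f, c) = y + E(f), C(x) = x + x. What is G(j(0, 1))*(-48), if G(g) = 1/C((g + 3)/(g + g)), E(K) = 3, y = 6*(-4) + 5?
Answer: -768/13 ≈ -59.077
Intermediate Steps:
y = -19 (y = -24 + 5 = -19)
C(x) = 2*x
j(f, c) = -16 (j(f, c) = -19 + 3 = -16)
G(g) = g/(3 + g) (G(g) = 1/(2*((g + 3)/(g + g))) = 1/(2*((3 + g)/((2*g)))) = 1/(2*((3 + g)*(1/(2*g)))) = 1/(2*((3 + g)/(2*g))) = 1/((3 + g)/g) = g/(3 + g))
G(j(0, 1))*(-48) = -16/(3 - 16)*(-48) = -16/(-13)*(-48) = -16*(-1/13)*(-48) = (16/13)*(-48) = -768/13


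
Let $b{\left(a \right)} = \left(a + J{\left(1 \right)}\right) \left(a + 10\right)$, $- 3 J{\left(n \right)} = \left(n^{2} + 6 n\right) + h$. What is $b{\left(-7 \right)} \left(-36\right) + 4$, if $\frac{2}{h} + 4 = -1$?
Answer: $\frac{4988}{5} \approx 997.6$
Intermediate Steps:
$h = - \frac{2}{5}$ ($h = \frac{2}{-4 - 1} = \frac{2}{-5} = 2 \left(- \frac{1}{5}\right) = - \frac{2}{5} \approx -0.4$)
$J{\left(n \right)} = \frac{2}{15} - 2 n - \frac{n^{2}}{3}$ ($J{\left(n \right)} = - \frac{\left(n^{2} + 6 n\right) - \frac{2}{5}}{3} = - \frac{- \frac{2}{5} + n^{2} + 6 n}{3} = \frac{2}{15} - 2 n - \frac{n^{2}}{3}$)
$b{\left(a \right)} = \left(10 + a\right) \left(- \frac{11}{5} + a\right)$ ($b{\left(a \right)} = \left(a - \left(\frac{28}{15} + \frac{1}{3}\right)\right) \left(a + 10\right) = \left(a - \frac{11}{5}\right) \left(10 + a\right) = \left(- \frac{11}{5} + a\right) \left(10 + a\right) = \left(10 + a\right) \left(- \frac{11}{5} + a\right)$)
$b{\left(-7 \right)} \left(-36\right) + 4 = \left(-22 + \left(-7\right)^{2} + \frac{39}{5} \left(-7\right)\right) \left(-36\right) + 4 = \left(-22 + 49 - \frac{273}{5}\right) \left(-36\right) + 4 = \left(- \frac{138}{5}\right) \left(-36\right) + 4 = \frac{4968}{5} + 4 = \frac{4988}{5}$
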